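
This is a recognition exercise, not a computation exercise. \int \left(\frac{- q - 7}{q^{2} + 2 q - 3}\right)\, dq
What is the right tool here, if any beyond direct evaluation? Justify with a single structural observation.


Best approach: partial fractions — break q^{2} + 2 q - 3 into its roots and the integral splits into logarithm-sized bites.


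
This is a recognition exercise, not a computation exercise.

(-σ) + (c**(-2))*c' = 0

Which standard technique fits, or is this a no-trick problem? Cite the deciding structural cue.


Method: separation of variables — one side of the product carries the independent variable, the other the unknown — the textbook separation shape. The cross-partial test also passes here (vacuously, each side single-variable); the potential-function route would work, separation is simply more immediate.


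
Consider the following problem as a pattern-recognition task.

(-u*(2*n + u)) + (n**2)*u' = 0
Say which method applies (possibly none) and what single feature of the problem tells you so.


Technique: the homogeneous substitution — solved for the derivative, the right side is unchanged under scaling n and u together — it depends only on the ratio u/n, so substitute a single ratio variable. A Bernoulli substitution is a fair alternative on this equation directly; the homogeneous reading takes it as given.


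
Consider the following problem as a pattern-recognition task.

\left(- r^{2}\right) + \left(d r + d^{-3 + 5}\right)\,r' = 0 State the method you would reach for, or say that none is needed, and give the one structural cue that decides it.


Diagnosis: the homogeneous substitution — the slope's numerator and denominator share total degree; set v = r/d and the equation drops to separable form. A Bernoulli substitution after rearrangement (possibly exchanging dependent and independent variable) is a fair alternative; the homogeneous route works on the equation as it stands.


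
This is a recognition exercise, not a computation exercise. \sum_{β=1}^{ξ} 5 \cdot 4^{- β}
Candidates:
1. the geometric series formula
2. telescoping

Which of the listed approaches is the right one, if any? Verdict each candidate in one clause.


Method: the geometric series formula — consecutive terms stand in a fixed index-free ratio — the geometric sum formula closes it.
- the geometric series formula: applies; the problem has the shape this method handles.
- telescoping: neither a shifted-difference shape nor integer-spaced poles are present.


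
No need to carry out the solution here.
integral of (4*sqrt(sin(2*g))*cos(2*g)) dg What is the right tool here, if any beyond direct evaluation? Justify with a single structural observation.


Diagnosis: u-substitution — structure check: outer function, inner expression sin(2*g), inner derivative as a factor — the classic u = sin(2*g) pattern.


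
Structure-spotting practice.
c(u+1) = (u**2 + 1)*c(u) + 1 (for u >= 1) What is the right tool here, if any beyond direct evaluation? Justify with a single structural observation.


Best approach: a summation factor — one step of memory with a weight u**2 + 1 that changes as the index grows — the summation-factor construction is built for this.


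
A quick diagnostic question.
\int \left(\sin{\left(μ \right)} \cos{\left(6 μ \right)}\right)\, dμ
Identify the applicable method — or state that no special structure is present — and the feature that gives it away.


Verdict: a trigonometric identity — cross-frequency products like \sin{\left(μ \right)} \cos{\left(6 μ \right)} are the textbook product-to-sum case — the identity converts them to directly integrable sinusoids.


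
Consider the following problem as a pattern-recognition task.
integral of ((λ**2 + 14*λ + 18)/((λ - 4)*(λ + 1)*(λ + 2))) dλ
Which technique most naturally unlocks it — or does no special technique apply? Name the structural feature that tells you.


Method: partial fractions — the bottom factors while the top stays lower-degree — split into simple fractions and integrate piece by piece.


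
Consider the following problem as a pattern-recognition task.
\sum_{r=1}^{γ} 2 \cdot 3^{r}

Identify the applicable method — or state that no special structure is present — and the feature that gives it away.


Best approach: the geometric series formula — term-over-term division gives 3 every time — index-free ratio, geometric sum formula applies.


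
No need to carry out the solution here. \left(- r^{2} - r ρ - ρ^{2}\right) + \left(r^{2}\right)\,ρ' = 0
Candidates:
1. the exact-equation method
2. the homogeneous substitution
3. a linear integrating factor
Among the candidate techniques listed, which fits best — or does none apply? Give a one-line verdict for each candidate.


Verdict: the homogeneous substitution — the slope's numerator and denominator share total degree; set v = ρ/r and the equation drops to separable form.
- the exact-equation method — exactness fails on the nose — the mixed partials do not match.
- the homogeneous substitution — a fit — the right tool for this form.
- a linear integrating factor: a nonlinear term in the unknown puts this outside the integrating-factor template.


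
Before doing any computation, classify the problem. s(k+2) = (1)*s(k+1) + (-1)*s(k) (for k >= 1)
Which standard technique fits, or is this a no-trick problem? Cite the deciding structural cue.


Technique: the characteristic-root method — the recurrence treats every index alike (constant coefficients, no forcing) — precisely the regime where r^k trials close it.


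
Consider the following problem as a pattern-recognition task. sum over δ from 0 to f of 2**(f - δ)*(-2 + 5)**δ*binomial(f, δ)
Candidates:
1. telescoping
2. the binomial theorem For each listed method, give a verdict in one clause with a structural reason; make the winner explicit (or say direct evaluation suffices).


Method: the binomial theorem — binomial(f, δ) weighting matched powers of (-2 + 5) and 2 is the expanded form of ((-2 + 5) + 2)^f — fold it back up.
- telescoping — as presented, consecutive terms share no shifted copy to cancel against — no rewrite is on display to change that.
- the binomial theorem: a fit — the right tool for this form.


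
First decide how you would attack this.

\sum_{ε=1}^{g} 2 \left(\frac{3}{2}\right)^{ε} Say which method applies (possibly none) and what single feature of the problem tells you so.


Diagnosis: the geometric series formula — term-over-term division gives \frac{3}{2} every time — index-free ratio, geometric sum formula applies.


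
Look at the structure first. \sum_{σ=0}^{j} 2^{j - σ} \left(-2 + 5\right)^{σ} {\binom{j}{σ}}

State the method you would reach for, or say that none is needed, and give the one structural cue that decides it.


Best approach: the binomial theorem — {\binom{j}{σ}} weighting matched powers of (-2 + 5) and 2 is the expanded form of ((-2 + 5) + 2)^j — fold it back up.


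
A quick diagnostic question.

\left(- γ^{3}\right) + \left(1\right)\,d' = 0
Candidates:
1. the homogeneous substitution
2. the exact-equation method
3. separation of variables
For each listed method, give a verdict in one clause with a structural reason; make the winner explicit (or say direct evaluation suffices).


Best approach: no special technique — the slope is a pure function of γ; integrate both sides and be done.
- the homogeneous substitution — the ratio substitution does not collapse this equation.
- the exact-equation method: no dependence on the unknown anywhere: exactness is a label without content here.
- separation of variables: any separation here is vacuous (nothing depends on the unknown); direct integration is the honest label.


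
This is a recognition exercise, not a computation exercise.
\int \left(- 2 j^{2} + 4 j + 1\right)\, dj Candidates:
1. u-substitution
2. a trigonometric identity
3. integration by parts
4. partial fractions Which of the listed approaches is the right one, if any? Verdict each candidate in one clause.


Diagnosis: no special technique — nothing composite, nothing rational, nothing trigonometric — each constant-multiple power of j integrates by the power rule alone.
- u-substitution — no substitution does more than relabel what direct integration already handles.
- a trigonometric identity — no sine or cosine appears, so there is nothing for a trigonometric identity to act on.
- integration by parts — parts would only shuffle a directly integrable integrand.
- partial fractions — there is no rational-function structure to decompose.


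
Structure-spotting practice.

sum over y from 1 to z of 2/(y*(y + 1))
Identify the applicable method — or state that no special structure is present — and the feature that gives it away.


Verdict: telescoping — the denominator's roots in 2/(y*(y + 1)) sit an integer apart: decomposition produces a self-cancelling chain.


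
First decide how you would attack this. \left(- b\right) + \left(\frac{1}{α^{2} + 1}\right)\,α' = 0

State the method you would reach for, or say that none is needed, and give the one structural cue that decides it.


Diagnosis: separation of variables — solved for the derivative, the right side splits multiplicatively into a function of each variable alone — divide and integrate each side. One could also solve this as an exact equation; with each coefficient in its own variable, separating is the same work with fewer steps.


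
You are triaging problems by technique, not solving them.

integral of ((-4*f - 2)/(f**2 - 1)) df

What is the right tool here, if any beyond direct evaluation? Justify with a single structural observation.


Method: partial fractions — once f**2 - 1 is factored, each root contributes a simple-fraction term; integrate them one at a time.


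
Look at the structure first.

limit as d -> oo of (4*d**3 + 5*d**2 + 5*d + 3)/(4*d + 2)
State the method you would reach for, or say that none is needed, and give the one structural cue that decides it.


Method: dominant-term comparison — growth-rate triage: the leading powers of d decide the limit, everything else is noise. l'Hôpital's at-infinity variant applies to the expression viewed as a single quotient; the leading-term comparison is the direct route.


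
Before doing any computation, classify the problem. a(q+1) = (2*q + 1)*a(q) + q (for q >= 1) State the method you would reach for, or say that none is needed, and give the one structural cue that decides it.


Verdict: a summation factor — it is first-order linear but the coefficient 2*q + 1 depends on the index, so multiply through by a summation factor to telescope it.


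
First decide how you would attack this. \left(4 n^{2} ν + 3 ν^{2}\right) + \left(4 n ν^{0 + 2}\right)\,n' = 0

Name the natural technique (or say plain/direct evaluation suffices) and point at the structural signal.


Technique: the exact-equation method — because the two cross partials coincide, the form is conservative as written — recover its potential in (ν, n).


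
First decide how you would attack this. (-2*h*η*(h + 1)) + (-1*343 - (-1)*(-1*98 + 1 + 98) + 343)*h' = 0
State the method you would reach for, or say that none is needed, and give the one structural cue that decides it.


Best approach: separation of variables — all dependence on the two variables factors apart, the defining separable shape. A Bernoulli rewrite would carry it as the equation stands — separating the variables needs no rearrangement either.


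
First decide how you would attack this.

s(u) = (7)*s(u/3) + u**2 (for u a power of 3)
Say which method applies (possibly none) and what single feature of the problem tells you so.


Verdict: the master substitution — divide-the-index recursion (u/3 inside the call) straightens out once the index is rewritten as 3^m.


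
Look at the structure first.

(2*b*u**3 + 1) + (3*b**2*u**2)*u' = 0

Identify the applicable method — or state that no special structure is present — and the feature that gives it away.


Verdict: the exact-equation method — the cross partial derivatives of 2*b*u**3 + 1 and 3*b**2*u**2 agree, so the left side is the total differential of one potential in b and u.


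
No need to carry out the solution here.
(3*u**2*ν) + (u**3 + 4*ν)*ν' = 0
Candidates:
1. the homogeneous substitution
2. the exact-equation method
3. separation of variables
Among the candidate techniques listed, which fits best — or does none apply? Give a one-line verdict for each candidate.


Method: the exact-equation method — the compatibility test passes: the ν-derivative of 3*u**2*ν matches the u-derivative of u**3 + 4*ν, so integrate a potential.
- the homogeneous substitution — the slope does not depend on the ratio of the variables alone.
- the exact-equation method: applicable, and directly so.
- separation of variables: the two dependences are entangled, not a clean product of one-variable pieces.


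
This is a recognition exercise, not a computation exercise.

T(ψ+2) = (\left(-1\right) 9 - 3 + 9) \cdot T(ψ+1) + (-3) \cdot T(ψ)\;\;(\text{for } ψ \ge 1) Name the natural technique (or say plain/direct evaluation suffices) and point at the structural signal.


Diagnosis: the characteristic-root method — shift-invariance with fixed coefficients calls for exponential trials; the characteristic polynomial finds every r^ψ.


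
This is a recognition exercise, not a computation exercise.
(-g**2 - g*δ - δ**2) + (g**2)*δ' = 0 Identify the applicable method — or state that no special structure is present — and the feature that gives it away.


Best approach: the homogeneous substitution — the slope's numerator and denominator have matching total degree, so it depends only on δ/g and the ratio substitution collapses it.


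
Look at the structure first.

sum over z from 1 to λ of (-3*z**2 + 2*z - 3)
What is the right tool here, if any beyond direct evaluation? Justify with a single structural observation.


Diagnosis: no special technique — the sum is polynomial through and through; closed forms for each power of z finish it directly.


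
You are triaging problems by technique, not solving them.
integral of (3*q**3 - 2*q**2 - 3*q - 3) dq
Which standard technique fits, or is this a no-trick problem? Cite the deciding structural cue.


Verdict: no special technique — scan for structure and find none: constant multiples of powers of q, integrate directly.


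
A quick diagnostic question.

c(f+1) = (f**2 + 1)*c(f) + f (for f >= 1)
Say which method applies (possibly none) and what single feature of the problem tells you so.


Method: a summation factor — normalize by the running product of f**2 + 1: the left side becomes a difference, and differences sum.


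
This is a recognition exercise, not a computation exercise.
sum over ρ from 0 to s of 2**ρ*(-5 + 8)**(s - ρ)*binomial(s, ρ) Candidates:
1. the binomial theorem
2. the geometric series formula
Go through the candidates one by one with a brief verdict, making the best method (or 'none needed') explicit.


Best approach: the binomial theorem — the binomial coefficients weight matched powers of 2 and (-5 + 8), which is exactly the expansion of a binomial power.
- the binomial theorem — yes, a natural case for it.
- the geometric series formula — no single multiplier carries one term to the next throughout the sum.


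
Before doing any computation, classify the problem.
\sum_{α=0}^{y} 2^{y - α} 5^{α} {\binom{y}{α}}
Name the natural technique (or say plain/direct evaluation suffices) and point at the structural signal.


Diagnosis: the binomial theorem — terms weighting {\binom{y}{α}} against matched powers of 5 and 2 reassemble into (5 + 2)^y by the binomial theorem.


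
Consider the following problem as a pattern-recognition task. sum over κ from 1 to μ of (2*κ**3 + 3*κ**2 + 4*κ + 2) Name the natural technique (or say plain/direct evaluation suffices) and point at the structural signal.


Verdict: no special technique — this is bookkeeping, not technique: standard formulas for sums of constant-multiple powers of κ apply termwise.


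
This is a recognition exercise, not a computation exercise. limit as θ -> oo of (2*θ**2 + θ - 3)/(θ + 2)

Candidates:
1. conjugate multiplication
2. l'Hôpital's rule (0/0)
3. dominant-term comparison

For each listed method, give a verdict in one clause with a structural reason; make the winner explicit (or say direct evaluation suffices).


Method: dominant-term comparison — as θ grows, only the highest-degree terms matter — compare leading terms and read the limit off.
- conjugate multiplication: there is no infinity-minus-infinity radical difference to rationalize.
- l'Hôpital's rule (0/0) — viewed as a single quotient this runs to ∞/∞, not the 0/0 clash this candidate addresses; an at-infinity variant of the rule would resolve it, but comparing leading growth reads the answer without differentiating.
- dominant-term comparison — yes, a natural case for it.


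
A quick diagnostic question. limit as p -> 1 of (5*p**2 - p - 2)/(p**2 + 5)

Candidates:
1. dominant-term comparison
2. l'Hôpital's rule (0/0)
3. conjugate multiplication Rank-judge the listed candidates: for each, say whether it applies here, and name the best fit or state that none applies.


Best approach: no special technique — no zero denominators, no indeterminate clash at 1 — substitute and read off the value.
- dominant-term comparison: no dominant power emerges to decide the limit by degree comparison.
- l'Hôpital's rule (0/0): evaluation at the point is determinate, so the rule has nothing to repair.
- conjugate multiplication: no divergent radical difference is present for a conjugate pair to cancel.


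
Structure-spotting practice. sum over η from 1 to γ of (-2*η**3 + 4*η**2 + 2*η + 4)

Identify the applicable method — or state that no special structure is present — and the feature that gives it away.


Diagnosis: no special technique — Faulhaber territory: sum each constant-multiple power of η with its closed-form formula, no trick required.


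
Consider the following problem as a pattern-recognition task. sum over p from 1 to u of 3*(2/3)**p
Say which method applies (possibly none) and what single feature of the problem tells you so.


Best approach: the geometric series formula — each summand is the previous one scaled by 2/3; that constant multiplier is itself the geometric structure.


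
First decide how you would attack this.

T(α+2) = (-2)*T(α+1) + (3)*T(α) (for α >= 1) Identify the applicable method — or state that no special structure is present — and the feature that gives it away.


Diagnosis: the characteristic-root method — because shifting α leaves the equation's coefficients unchanged, exponential trials reduce it to algebra.


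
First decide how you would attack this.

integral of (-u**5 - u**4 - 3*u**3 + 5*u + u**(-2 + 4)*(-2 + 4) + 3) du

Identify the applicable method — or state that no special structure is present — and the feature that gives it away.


Method: no special technique — every term is a constant multiple of a power of u; term-wise power-rule integration needs no preliminary transformation.


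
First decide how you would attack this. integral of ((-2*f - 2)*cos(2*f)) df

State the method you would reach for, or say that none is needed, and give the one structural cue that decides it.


Verdict: integration by parts — a polynomial factor -2*f - 2 multiplies cos(2*f); differentiating -2*f - 2 lowers its degree while cos(2*f) integrates cleanly, so parts wins.


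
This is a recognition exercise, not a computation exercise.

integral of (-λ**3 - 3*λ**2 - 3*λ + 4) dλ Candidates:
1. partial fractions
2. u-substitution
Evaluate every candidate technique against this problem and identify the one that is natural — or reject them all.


Technique: no special technique — nothing composite, nothing rational, nothing trigonometric — each constant-multiple power of λ integrates by the power rule alone.
- partial fractions — there is no rational-function structure to decompose.
- u-substitution: no substitution does more than relabel what direct integration already handles.


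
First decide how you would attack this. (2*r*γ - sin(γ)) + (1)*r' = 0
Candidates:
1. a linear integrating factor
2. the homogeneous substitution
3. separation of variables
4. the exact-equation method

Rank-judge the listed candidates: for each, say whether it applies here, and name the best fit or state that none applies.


Technique: a linear integrating factor — linear in the unknown with genuine forcing: multiply through by the exponential of the integrated coefficient and the left side closes into one derivative.
- a linear integrating factor: yes — fits the structure here.
- the homogeneous substitution — the slope does not depend on the ratio of the variables alone.
- separation of variables: no algebra isolates the independent variable on one side and the unknown on the other.
- the exact-equation method — exactness fails on the nose — the mixed partials do not match.


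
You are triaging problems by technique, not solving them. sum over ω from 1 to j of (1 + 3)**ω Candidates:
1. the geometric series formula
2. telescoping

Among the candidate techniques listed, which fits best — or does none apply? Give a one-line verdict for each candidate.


Best approach: the geometric series formula — consecutive terms stand in a fixed index-free ratio — the geometric sum formula closes it.
- the geometric series formula: yes, a natural case for it.
- telescoping — the summand is not presented as a shifted difference — a telescoping rewrite may exist, but the displayed structure does not offer one.


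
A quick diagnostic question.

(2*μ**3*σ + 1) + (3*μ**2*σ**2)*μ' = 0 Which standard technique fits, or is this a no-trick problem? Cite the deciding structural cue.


Best approach: the exact-equation method — checking ∂/∂μ of 2*μ**3*σ + 1 against ∂/∂σ of 3*μ**2*σ**2: they match — the equation is exact as it stands.


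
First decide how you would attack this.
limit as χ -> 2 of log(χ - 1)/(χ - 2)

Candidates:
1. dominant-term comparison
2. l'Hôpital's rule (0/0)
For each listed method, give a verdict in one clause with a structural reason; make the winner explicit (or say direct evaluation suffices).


Technique: l'Hôpital's rule (0/0) — plug in 2: top and bottom both hit zero, so differentiate each and retry. Expanding numerator and denominator to first order gives the same value — the rule automates exactly that.
- dominant-term comparison — this limit is not decided by comparing leading-term growth at infinity.
- l'Hôpital's rule (0/0): yes — fits the structure here.


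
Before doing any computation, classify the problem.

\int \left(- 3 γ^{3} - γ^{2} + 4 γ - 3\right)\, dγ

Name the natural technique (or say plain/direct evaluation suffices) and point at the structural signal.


Diagnosis: no special technique — the integrand is a sum of constant multiples of powers of γ — integrate term by term.


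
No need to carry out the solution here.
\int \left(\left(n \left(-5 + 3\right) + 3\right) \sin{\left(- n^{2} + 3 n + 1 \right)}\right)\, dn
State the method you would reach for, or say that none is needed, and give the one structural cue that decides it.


Verdict: u-substitution — differentiating the inner expression - n^{2} + 3 n + 1 produces the factor (n \left(-5 + 3\right) + 3) up to a constant multiple, so substituting u = - n^{2} + 3 n + 1 reduces everything to a one-variable integral in u.


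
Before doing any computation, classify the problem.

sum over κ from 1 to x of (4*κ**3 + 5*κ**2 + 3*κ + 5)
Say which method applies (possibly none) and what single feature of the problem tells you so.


Technique: no special technique — nothing telescopes and nothing is geometric; polynomial terms in κ sum term by term.


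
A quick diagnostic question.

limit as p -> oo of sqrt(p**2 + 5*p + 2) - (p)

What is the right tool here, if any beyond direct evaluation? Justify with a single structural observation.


Method: conjugate multiplication — the difference sqrt(p**2 + 5*p + 2) - p is an ∞ − ∞ stalemate; its conjugate partner breaks the tie.


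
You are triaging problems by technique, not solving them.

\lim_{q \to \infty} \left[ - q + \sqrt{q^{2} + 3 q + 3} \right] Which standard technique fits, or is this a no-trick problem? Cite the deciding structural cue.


Method: conjugate multiplication — both pieces blow up but their difference is finite; the conjugate trick rationalizes \sqrt{q^{2} + 3 q + 3} - q.


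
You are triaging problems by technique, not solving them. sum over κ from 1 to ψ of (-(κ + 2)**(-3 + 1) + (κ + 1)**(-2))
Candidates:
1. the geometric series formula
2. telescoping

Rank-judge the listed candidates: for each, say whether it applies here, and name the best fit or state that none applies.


Technique: telescoping — spot the paired structure — each term adds (κ + 1)**(-2) and subtracts its successor value, which the next term restores: the definition of a telescoping chain.
- the geometric series formula: there is no constant term-to-term ratio.
- telescoping: applicable, and directly so.


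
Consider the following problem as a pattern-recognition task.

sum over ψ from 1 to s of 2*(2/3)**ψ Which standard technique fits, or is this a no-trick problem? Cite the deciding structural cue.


Method: the geometric series formula — each term is 2/3 times the previous one, so the geometric-series formula applies directly.


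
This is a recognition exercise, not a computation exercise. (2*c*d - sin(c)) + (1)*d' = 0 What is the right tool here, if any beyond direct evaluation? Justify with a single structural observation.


Best approach: a linear integrating factor — linear in the unknown with genuine forcing: multiply through by the exponential of the integrated coefficient and the left side closes into one derivative.


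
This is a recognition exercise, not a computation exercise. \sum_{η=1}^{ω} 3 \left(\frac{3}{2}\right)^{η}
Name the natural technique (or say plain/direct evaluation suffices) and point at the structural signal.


Technique: the geometric series formula — the ratio of consecutive terms is the constant \frac{3}{2}, independent of the index — a geometric sum.


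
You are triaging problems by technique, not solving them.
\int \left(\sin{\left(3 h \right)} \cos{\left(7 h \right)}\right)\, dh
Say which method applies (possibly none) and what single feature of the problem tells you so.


Technique: a trigonometric identity — cross-frequency products like \sin{\left(3 h \right)} \cos{\left(7 h \right)} are the textbook product-to-sum case — the identity converts them to directly integrable sinusoids.


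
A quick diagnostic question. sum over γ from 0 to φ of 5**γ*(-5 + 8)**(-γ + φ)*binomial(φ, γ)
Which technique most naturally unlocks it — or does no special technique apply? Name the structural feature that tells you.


Diagnosis: the binomial theorem — the summand is term γ of a binomial expansion in 5 and (-5 + 8); the whole sum is a single power.


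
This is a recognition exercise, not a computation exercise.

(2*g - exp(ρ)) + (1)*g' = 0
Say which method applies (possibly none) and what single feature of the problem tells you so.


Verdict: a linear integrating factor — arrange it as g' + 2·g = (the forcing term) and the integrating factor does the rest.


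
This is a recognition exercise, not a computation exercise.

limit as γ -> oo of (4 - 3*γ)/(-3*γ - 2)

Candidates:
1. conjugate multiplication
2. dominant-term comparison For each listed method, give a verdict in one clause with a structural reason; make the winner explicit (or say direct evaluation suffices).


Technique: dominant-term comparison — divide through by the highest power of γ; every lower-order term dies and the dominant terms decide the limit.
- conjugate multiplication: the conjugate move applies to radical differences, which this is not.
- dominant-term comparison: yes, a natural case for it.


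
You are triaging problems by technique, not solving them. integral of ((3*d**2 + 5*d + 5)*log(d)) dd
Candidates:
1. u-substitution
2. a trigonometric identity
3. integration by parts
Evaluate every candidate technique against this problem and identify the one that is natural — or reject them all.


Method: integration by parts — log(d) blocks direct integration but differentiates to something rational — parts with the polynomial factor 3*d**2 + 5*d + 5 as dv.
- u-substitution: no subexpression of the integrand pairs with its own derivative as a factor — individual terms may offer their own substitutions, but any change of variable covering the whole integral would have to be constructed from outside the expression.
- a trigonometric identity — with no trigonometric functions present, identity rewriting has no target.
- integration by parts — yes, a natural case for it.


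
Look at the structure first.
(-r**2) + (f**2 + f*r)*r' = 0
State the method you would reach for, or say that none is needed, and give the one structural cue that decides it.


Technique: the homogeneous substitution — scaling f and r together leaves the slope fixed — it depends only on r/f, so substitute the ratio. A Bernoulli substitution after rearrangement (possibly exchanging dependent and independent variable) is a fair alternative; the homogeneous route works on the equation as it stands.


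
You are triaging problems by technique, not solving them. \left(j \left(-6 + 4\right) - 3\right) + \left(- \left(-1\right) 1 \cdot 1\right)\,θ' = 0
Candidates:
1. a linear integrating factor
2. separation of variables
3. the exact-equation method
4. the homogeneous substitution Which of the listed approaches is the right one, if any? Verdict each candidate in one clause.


Technique: no special technique — solved for the derivative, θ never appears on the right — this is a direct integration in j, not a differential-equations problem at heart.
- a linear integrating factor — with the unknown absent the integrating factor is a formality; direct integration is the working structure.
- separation of variables — any separation here is vacuous (nothing depends on the unknown); direct integration is the honest label.
- the exact-equation method: the unknown never enters the equation — exactness holds emptily, with nothing for the method to add.
- the homogeneous substitution: the slope changes under joint rescaling, failing the degree-zero test.


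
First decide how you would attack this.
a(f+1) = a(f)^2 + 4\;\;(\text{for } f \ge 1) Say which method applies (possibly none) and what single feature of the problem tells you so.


Method: no special technique — the recurrence is nonlinear in the sequence values; study it directly, no linear machinery applies.


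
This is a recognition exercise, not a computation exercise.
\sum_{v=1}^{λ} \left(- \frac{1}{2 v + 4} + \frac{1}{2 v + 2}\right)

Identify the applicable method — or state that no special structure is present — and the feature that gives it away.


Method: telescoping — the piece each term subtracts is \frac{1}{2 v + 2} advanced by one index, and it reappears with a plus sign leading the following term — the sum collapses to its boundary terms.


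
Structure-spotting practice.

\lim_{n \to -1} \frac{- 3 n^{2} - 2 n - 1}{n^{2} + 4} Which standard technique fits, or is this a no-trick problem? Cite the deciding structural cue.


Method: no special technique — nothing blocks direct substitution at -1: plug in and finish.


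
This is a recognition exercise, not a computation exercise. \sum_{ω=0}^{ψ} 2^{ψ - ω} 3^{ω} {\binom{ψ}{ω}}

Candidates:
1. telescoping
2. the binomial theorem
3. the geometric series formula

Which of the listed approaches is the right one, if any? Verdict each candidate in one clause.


Verdict: the binomial theorem — {\binom{ψ}{ω}} weighting matched powers of 3 and 2 is the expanded form of (3 + 2)^ψ — fold it back up.
- telescoping: as presented, consecutive terms share no shifted copy to cancel against — no rewrite is on display to change that.
- the binomial theorem — applies; the problem has the shape this method handles.
- the geometric series formula — there is no constant term-to-term ratio.


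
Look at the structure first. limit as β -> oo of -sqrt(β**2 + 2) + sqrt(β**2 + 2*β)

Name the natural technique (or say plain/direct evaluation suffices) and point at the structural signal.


Diagnosis: conjugate multiplication — turning the difference into a conjugate-rationalized ratio makes the limit readable.


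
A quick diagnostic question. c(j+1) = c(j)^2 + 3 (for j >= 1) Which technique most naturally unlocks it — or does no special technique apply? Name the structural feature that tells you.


Method: no special technique — nonlinear feedback in the recursion rules out every root- or factor-based technique.


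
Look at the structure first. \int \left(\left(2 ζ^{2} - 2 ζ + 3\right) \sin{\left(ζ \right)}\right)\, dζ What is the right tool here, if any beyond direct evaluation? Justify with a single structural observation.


Method: integration by parts — the integrand splits as 2 ζ^{2} - 2 ζ + 3 times \sin{\left(ζ \right)} — repeatedly differentiating the polynomial part kills it, which is the parts ladder.


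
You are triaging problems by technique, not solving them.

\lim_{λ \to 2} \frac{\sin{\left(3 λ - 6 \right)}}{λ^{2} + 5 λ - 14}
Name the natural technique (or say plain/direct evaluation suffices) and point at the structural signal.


Method: l'Hôpital's rule (0/0) — numerator and denominator both vanish at 2 — a genuine 0/0 form, which is exactly when l'Hôpital applies. Known elementary limits would finish this too — the rule just bypasses the case analysis.


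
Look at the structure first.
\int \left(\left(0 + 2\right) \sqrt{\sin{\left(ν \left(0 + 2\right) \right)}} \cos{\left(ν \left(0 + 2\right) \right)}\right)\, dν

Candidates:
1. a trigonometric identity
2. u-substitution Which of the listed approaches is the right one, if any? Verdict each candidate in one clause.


Diagnosis: u-substitution — everything non-trivial happens through the inner expression \sin{\left(ν \left(0 + 2\right) \right)}, and its derivative accounts for the remaining factor up to a constant, so set u = \sin{\left(ν \left(0 + 2\right) \right)}.
- a trigonometric identity: the trigonometric factor has no even power to reduce and no cross-frequency product to convert — the standard power-reduction and product-to-sum identities do not engage it.
- u-substitution: yes — fits the structure here.


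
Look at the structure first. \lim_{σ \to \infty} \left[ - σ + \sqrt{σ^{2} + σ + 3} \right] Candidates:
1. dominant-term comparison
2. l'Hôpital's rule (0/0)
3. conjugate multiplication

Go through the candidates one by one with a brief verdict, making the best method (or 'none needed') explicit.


Verdict: conjugate multiplication — neither \sqrt{σ^{2} + σ + 3} nor σ converges alone, so rewrite their difference as a conjugate-rationalized quotient first.
- dominant-term comparison: this limit is not decided by comparing leading-term growth at infinity.
- l'Hôpital's rule (0/0): substitution produces ∞ − ∞ rather than a vanishing quotient; the rule needs a 0/0 ratio to act on.
- conjugate multiplication: a fit — the right tool for this form.


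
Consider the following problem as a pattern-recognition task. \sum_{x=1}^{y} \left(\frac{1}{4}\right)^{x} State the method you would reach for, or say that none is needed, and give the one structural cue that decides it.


Verdict: the geometric series formula — check a ratio of consecutive terms: it is \frac{1}{4}, independent of the index, so the geometric formula closes the sum.


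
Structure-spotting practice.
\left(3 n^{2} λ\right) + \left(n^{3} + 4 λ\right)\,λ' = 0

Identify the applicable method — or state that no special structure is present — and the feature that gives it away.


Technique: the exact-equation method — the mixed-partials test passes for 3 n^{2} λ and n^{3} + 4 λ, so a potential function exists as presented.


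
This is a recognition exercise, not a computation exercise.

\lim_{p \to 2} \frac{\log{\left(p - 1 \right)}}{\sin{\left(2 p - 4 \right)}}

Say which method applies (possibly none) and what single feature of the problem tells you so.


Verdict: l'Hôpital's rule (0/0) — substituting 2 gives 0 over 0; differentiate top and bottom once and re-evaluate. One could equally expand both pieces locally and compare leading terms; the rule does that in one stroke.


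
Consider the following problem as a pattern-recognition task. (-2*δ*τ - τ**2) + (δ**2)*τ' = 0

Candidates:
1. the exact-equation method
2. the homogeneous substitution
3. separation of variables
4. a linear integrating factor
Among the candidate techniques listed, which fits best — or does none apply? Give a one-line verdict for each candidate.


Diagnosis: the homogeneous substitution — scaling δ and τ together leaves the slope fixed — it depends only on τ/δ, so substitute the ratio. Rearranged, this also fits the Bernoulli template directly; the homogeneous substitution reads the structure without the rearrangement.
- the exact-equation method: no potential function has this form as its differential, as written.
- the homogeneous substitution: applicable, and directly so.
- separation of variables: no division isolates the independent variable from the unknown.
- a linear integrating factor: the unknown enters nonlinearly (through a power, a denominator, or a transcendental function), which the linear integrating-factor recipe cannot absorb as-is — any repair would come from a preliminary substitution, not the factor.


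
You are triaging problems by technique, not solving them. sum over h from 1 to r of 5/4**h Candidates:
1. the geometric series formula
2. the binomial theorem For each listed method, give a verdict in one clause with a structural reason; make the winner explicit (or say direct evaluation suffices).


Method: the geometric series formula — consecutive terms stand in a fixed index-free ratio — the geometric sum formula closes it.
- the geometric series formula: yes — fits the structure here.
- the binomial theorem: the terms lack the binomial-coefficient-weighted complementary-power pattern of an expansion.


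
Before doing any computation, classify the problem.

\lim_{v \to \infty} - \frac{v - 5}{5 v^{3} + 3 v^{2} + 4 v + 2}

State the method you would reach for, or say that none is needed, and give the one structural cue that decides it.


Verdict: dominant-term comparison — growth-rate triage: the leading powers of v decide the limit, everything else is noise. Differentiating the expression as a single quotient would eventually settle it as well; matching dominant growth settles it immediately.


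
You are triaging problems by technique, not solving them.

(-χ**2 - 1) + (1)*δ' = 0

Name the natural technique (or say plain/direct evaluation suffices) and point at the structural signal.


Method: no special technique — the slope is a function of χ alone, so integrate both sides directly.


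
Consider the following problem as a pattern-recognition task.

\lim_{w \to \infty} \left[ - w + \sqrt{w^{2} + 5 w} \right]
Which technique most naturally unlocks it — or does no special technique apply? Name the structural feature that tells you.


Diagnosis: conjugate multiplication — divergence minus divergence hides a finite answer — expose it by pairing \sqrt{w^{2} + 5 w} - w with its conjugate.
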